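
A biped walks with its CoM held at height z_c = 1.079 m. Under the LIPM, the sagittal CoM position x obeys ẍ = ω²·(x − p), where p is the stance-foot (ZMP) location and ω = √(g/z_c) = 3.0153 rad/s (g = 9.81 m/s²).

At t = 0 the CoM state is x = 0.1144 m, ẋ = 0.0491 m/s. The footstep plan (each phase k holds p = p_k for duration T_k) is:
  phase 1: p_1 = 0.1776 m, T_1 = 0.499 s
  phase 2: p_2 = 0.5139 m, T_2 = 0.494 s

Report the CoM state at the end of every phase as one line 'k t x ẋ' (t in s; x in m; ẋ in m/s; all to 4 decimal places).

phase 1: p=0.1776, T=0.499, ωT=1.504635, cosh=2.362303, sinh=2.140205; start (x,ẋ)=(0.114400, 0.049100) → end (x,ẋ)=(0.063153, -0.291863)
phase 2: p=0.5139, T=0.494, ωT=1.489558, cosh=2.330304, sinh=2.104832; start (x,ẋ)=(0.063153, -0.291863) → end (x,ẋ)=(-0.740214, -3.540888)

1 0.4990 0.0632 -0.2919
2 0.9930 -0.7402 -3.5409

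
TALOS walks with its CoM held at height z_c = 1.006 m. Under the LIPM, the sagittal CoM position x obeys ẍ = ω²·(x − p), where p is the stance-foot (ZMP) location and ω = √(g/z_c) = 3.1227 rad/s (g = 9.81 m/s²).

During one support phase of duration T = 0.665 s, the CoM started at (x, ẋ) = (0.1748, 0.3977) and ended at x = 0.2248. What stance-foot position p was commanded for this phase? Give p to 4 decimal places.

ωT = 3.1227·0.665 = 2.076596; cosh(ωT) = 4.051310, sinh(ωT) = 3.925954
x(T) = p + (x₀−p)·cosh(ωT) + (ẋ₀/ω)·sinh(ωT) ⇒ p·(1 − cosh) = x(T) − x₀·cosh − (ẋ₀/ω)·sinh
numerator   = 0.2248 − (0.1748)·4.051310 − (0.3977/3.1227)·3.925954 = -0.983370
denominator = 1 − 4.051310 = -3.051310
p = -0.983370 / -3.051310 = 0.3223

p = 0.3223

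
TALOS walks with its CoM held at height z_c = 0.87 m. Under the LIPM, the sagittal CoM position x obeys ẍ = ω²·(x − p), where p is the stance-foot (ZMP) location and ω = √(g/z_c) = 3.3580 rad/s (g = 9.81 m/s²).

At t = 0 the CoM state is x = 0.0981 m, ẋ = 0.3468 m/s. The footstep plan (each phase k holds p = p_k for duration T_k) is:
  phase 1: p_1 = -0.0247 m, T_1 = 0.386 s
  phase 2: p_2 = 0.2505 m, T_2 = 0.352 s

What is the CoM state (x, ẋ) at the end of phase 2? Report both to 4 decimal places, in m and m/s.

phase 1: p=-0.0247, T=0.386, ωT=1.296188, cosh=1.964454, sinh=1.690882; start (x,ẋ)=(0.098100, 0.346800) → end (x,ẋ)=(0.391162, 1.378529)
phase 2: p=0.2505, T=0.352, ωT=1.182016, cosh=1.783801, sinh=1.477141; start (x,ẋ)=(0.391162, 1.378529) → end (x,ẋ)=(1.107810, 3.156738)

x = 1.1078, ẋ = 3.1567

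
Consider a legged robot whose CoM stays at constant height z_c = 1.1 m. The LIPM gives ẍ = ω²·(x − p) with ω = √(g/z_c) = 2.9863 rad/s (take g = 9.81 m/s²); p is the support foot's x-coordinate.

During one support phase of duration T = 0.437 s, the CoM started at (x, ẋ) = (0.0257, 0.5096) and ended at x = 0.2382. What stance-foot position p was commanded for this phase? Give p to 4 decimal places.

p = 0.1064

ωT = 2.9863·0.437 = 1.305013; cosh(ωT) = 1.979453, sinh(ωT) = 1.708284
x(T) = p + (x₀−p)·cosh(ωT) + (ẋ₀/ω)·sinh(ωT) ⇒ p·(1 − cosh) = x(T) − x₀·cosh − (ẋ₀/ω)·sinh
numerator   = 0.2382 − (0.0257)·1.979453 − (0.5096/2.9863)·1.708284 = -0.104184
denominator = 1 − 1.979453 = -0.979453
p = -0.104184 / -0.979453 = 0.1064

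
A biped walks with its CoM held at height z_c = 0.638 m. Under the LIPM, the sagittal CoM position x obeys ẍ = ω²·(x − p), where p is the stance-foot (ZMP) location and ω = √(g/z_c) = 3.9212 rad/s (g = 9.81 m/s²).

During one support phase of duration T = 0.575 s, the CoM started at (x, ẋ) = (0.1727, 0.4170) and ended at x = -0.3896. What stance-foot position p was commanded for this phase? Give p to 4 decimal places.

ωT = 3.9212·0.575 = 2.254690; cosh(ωT) = 4.818622, sinh(ωT) = 4.713716
x(T) = p + (x₀−p)·cosh(ωT) + (ẋ₀/ω)·sinh(ωT) ⇒ p·(1 − cosh) = x(T) − x₀·cosh − (ẋ₀/ω)·sinh
numerator   = -0.3896 − (0.1727)·4.818622 − (0.4170/3.9212)·4.713716 = -1.723056
denominator = 1 − 4.818622 = -3.818622
p = -1.723056 / -3.818622 = 0.4512

p = 0.4512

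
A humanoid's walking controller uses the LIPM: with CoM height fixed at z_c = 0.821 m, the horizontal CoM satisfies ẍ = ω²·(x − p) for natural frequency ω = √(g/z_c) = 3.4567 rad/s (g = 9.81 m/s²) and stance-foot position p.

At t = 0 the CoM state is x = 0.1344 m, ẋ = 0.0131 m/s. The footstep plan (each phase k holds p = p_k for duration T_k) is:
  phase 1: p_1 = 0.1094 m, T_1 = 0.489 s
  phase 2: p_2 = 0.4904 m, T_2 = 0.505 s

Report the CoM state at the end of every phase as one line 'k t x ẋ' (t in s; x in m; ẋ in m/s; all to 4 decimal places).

1 0.4890 0.1894 0.2630
2 0.9940 -0.1869 -2.1136

phase 1: p=0.1094, T=0.489, ωT=1.690326, cosh=2.802854, sinh=2.618395; start (x,ẋ)=(0.134400, 0.013100) → end (x,ẋ)=(0.189394, 0.262993)
phase 2: p=0.4904, T=0.505, ωT=1.745634, cosh=2.952032, sinh=2.777498; start (x,ẋ)=(0.189394, 0.262993) → end (x,ẋ)=(-0.186861, -2.113585)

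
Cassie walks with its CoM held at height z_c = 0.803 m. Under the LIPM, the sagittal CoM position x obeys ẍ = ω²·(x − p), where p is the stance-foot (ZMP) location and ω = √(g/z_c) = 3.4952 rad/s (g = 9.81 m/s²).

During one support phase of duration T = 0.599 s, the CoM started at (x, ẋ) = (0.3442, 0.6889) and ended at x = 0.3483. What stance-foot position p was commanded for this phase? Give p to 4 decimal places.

ωT = 3.4952·0.599 = 2.093625; cosh(ωT) = 4.118757, sinh(ωT) = 3.995517
x(T) = p + (x₀−p)·cosh(ωT) + (ẋ₀/ω)·sinh(ωT) ⇒ p·(1 − cosh) = x(T) − x₀·cosh − (ẋ₀/ω)·sinh
numerator   = 0.3483 − (0.3442)·4.118757 − (0.6889/3.4952)·3.995517 = -1.856888
denominator = 1 − 4.118757 = -3.118757
p = -1.856888 / -3.118757 = 0.5954

p = 0.5954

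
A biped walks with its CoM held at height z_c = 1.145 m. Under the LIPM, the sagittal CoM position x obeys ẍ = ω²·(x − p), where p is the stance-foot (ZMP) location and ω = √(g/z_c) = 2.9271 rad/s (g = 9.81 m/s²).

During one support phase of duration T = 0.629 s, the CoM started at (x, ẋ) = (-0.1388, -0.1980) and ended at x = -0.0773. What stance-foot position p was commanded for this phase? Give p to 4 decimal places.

ωT = 2.9271·0.629 = 1.841146; cosh(ωT) = 3.231197, sinh(ωT) = 3.072561
x(T) = p + (x₀−p)·cosh(ωT) + (ẋ₀/ω)·sinh(ωT) ⇒ p·(1 − cosh) = x(T) − x₀·cosh − (ẋ₀/ω)·sinh
numerator   = -0.0773 − (-0.1388)·3.231197 − (-0.1980/2.9271)·3.072561 = 0.579030
denominator = 1 − 3.231197 = -2.231197
p = 0.579030 / -2.231197 = -0.2595

p = -0.2595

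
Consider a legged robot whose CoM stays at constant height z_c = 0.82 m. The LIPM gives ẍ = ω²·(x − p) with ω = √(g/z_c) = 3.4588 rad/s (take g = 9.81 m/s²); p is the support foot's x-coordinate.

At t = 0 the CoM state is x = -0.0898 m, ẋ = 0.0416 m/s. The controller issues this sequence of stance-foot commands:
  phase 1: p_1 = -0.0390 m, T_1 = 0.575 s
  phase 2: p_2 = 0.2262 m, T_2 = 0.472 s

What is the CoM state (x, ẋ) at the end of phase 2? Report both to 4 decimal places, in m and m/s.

phase 1: p=-0.0390, T=0.575, ωT=1.988810, cosh=3.721846, sinh=3.584988; start (x,ẋ)=(-0.089800, 0.041600) → end (x,ẋ)=(-0.184952, -0.475079)
phase 2: p=0.2262, T=0.472, ωT=1.632554, cosh=2.656177, sinh=2.460747; start (x,ẋ)=(-0.184952, -0.475079) → end (x,ẋ)=(-1.203885, -4.761305)

x = -1.2039, ẋ = -4.7613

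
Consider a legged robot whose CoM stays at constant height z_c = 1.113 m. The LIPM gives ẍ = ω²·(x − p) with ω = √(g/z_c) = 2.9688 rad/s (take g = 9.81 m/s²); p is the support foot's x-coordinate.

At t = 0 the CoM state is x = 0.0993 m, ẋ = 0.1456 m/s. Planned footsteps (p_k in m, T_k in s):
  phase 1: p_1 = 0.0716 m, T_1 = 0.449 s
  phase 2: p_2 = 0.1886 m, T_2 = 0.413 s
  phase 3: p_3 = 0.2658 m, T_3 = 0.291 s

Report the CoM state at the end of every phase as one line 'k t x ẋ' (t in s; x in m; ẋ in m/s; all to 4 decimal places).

phase 1: p=0.0716, T=0.449, ωT=1.332991, cosh=2.028029, sinh=1.764341; start (x,ẋ)=(0.099300, 0.145600) → end (x,ẋ)=(0.214306, 0.440373)
phase 2: p=0.1886, T=0.413, ωT=1.226114, cosh=1.850696, sinh=1.557266; start (x,ẋ)=(0.214306, 0.440373) → end (x,ẋ)=(0.467168, 0.933839)
phase 3: p=0.2658, T=0.291, ωT=0.863921, cosh=1.396975, sinh=0.975469; start (x,ẋ)=(0.467168, 0.933839) → end (x,ẋ)=(0.853941, 1.887707)

1 0.4490 0.2143 0.4404
2 0.8620 0.4672 0.9338
3 1.1530 0.8539 1.8877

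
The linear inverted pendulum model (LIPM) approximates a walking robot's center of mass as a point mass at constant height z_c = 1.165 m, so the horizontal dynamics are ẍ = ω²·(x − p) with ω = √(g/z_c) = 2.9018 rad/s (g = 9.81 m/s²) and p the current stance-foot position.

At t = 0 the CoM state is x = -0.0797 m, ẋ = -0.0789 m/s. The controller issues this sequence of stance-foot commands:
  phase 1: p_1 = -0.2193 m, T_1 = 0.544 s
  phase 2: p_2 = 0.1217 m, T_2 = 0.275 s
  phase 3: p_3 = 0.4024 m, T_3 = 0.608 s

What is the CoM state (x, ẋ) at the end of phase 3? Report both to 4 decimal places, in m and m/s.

phase 1: p=-0.2193, T=0.544, ωT=1.578579, cosh=2.527165, sinh=2.320897; start (x,ẋ)=(-0.079700, -0.078900) → end (x,ẋ)=(0.070387, 0.740782)
phase 2: p=0.1217, T=0.275, ωT=0.797995, cosh=1.335657, sinh=0.885426; start (x,ẋ)=(0.070387, 0.740782) → end (x,ẋ)=(0.279198, 0.857591)
phase 3: p=0.4024, T=0.608, ωT=1.764294, cosh=3.004380, sinh=2.833072; start (x,ẋ)=(0.279198, 0.857591) → end (x,ẋ)=(0.869534, 1.563686)

x = 0.8695, ẋ = 1.5637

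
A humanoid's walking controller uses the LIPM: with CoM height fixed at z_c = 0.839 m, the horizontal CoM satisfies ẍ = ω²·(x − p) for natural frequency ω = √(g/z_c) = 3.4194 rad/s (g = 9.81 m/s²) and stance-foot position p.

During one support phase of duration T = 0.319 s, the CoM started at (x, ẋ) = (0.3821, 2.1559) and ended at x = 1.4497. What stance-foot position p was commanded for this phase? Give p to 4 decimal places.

p = 0.0238

ωT = 3.4194·0.319 = 1.090789; cosh(ωT) = 1.656286, sinh(ωT) = 1.320335
x(T) = p + (x₀−p)·cosh(ωT) + (ẋ₀/ω)·sinh(ωT) ⇒ p·(1 − cosh) = x(T) − x₀·cosh − (ẋ₀/ω)·sinh
numerator   = 1.4497 − (0.3821)·1.656286 − (2.1559/3.4194)·1.320335 = -0.015626
denominator = 1 − 1.656286 = -0.656286
p = -0.015626 / -0.656286 = 0.0238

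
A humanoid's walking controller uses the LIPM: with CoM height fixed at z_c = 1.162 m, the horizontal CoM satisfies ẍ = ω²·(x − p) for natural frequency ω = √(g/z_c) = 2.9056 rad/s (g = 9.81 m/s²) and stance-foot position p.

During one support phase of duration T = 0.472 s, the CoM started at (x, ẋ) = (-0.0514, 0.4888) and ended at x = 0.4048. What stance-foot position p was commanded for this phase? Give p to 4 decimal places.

ωT = 2.9056·0.472 = 1.371443; cosh(ωT) = 2.097387, sinh(ωT) = 1.843647
x(T) = p + (x₀−p)·cosh(ωT) + (ẋ₀/ω)·sinh(ωT) ⇒ p·(1 − cosh) = x(T) − x₀·cosh − (ẋ₀/ω)·sinh
numerator   = 0.4048 − (-0.0514)·2.097387 − (0.4888/2.9056)·1.843647 = 0.202455
denominator = 1 − 2.097387 = -1.097387
p = 0.202455 / -1.097387 = -0.1845

p = -0.1845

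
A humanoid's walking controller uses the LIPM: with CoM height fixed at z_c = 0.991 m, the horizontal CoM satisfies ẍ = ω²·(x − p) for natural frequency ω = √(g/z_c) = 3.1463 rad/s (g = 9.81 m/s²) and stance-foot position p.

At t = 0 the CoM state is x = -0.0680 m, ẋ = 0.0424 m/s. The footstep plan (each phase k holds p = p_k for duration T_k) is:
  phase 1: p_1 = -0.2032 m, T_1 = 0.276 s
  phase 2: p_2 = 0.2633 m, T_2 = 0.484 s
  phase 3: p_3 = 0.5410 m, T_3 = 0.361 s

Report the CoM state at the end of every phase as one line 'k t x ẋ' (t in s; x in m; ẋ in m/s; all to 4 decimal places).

phase 1: p=-0.2032, T=0.276, ωT=0.868379, cosh=1.401338, sinh=0.981707; start (x,ẋ)=(-0.068000, 0.042400) → end (x,ẋ)=(-0.000510, 0.477015)
phase 2: p=0.2633, T=0.484, ωT=1.522809, cosh=2.401593, sinh=2.183495; start (x,ẋ)=(-0.000510, 0.477015) → end (x,ẋ)=(-0.039220, -0.666757)
phase 3: p=0.5410, T=0.361, ωT=1.135814, cosh=1.717434, sinh=1.396274; start (x,ẋ)=(-0.039220, -0.666757) → end (x,ẋ)=(-0.751386, -3.694076)

1 0.2760 -0.0005 0.4770
2 0.7600 -0.0392 -0.6668
3 1.1210 -0.7514 -3.6941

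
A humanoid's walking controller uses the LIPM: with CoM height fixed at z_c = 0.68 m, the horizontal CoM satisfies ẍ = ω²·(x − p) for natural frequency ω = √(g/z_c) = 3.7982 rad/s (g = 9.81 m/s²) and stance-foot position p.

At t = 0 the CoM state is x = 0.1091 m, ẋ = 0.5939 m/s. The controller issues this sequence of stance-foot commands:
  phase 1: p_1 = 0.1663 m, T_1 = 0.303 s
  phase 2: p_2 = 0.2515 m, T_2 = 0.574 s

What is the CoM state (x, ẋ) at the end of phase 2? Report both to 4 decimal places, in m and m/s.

x = 1.2526, ẋ = 3.8680

phase 1: p=0.1663, T=0.303, ωT=1.150855, cosh=1.738630, sinh=1.422263; start (x,ẋ)=(0.109100, 0.593900) → end (x,ẋ)=(0.289241, 0.723575)
phase 2: p=0.2515, T=0.574, ωT=2.180167, cosh=4.480402, sinh=4.367380; start (x,ẋ)=(0.289241, 0.723575) → end (x,ẋ)=(1.252600, 3.867956)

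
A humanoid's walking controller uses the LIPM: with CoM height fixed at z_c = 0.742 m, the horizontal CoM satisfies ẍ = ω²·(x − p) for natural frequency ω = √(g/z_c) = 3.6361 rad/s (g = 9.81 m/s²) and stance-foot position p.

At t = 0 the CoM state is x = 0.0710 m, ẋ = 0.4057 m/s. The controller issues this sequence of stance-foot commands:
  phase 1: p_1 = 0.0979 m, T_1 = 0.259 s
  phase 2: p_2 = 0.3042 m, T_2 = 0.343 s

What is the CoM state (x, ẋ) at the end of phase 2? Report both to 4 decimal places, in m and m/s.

x = 0.2857, ẋ = 0.2046

phase 1: p=0.0979, T=0.259, ωT=0.941750, cosh=1.477205, sinh=1.087260; start (x,ẋ)=(0.071000, 0.405700) → end (x,ẋ)=(0.179475, 0.492956)
phase 2: p=0.3042, T=0.343, ωT=1.247182, cosh=1.883918, sinh=1.596604; start (x,ẋ)=(0.179475, 0.492956) → end (x,ẋ)=(0.285684, 0.204608)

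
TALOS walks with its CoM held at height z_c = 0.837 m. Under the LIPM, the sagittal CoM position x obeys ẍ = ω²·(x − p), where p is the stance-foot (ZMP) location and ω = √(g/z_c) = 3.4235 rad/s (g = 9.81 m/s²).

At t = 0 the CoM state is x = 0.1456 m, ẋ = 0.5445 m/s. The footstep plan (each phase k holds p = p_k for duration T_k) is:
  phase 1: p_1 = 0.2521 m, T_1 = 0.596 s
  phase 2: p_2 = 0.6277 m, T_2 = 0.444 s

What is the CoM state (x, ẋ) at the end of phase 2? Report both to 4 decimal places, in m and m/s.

phase 1: p=0.2521, T=0.596, ωT=2.040406, cosh=3.911854, sinh=3.781878; start (x,ẋ)=(0.145600, 0.544500) → end (x,ẋ)=(0.436987, 0.751121)
phase 2: p=0.6277, T=0.444, ωT=1.520034, cosh=2.395543, sinh=2.176838; start (x,ẋ)=(0.436987, 0.751121) → end (x,ẋ)=(0.648440, 0.378071)

x = 0.6484, ẋ = 0.3781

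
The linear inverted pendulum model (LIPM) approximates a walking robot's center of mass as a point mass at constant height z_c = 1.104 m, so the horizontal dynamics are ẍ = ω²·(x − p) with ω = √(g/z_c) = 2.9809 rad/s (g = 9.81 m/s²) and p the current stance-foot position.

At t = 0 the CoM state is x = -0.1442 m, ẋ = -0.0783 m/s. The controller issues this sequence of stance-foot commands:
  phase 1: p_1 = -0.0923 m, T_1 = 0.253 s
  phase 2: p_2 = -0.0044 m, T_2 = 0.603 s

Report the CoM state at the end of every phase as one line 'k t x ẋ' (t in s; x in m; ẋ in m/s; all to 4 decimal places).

phase 1: p=-0.0923, T=0.253, ωT=0.754168, cosh=1.298122, sinh=0.827720; start (x,ẋ)=(-0.144200, -0.078300) → end (x,ẋ)=(-0.181414, -0.229698)
phase 2: p=-0.0044, T=0.603, ωT=1.797483, cosh=3.100077, sinh=2.934361; start (x,ẋ)=(-0.181414, -0.229698) → end (x,ẋ)=(-0.779271, -2.260434)

1 0.2530 -0.1814 -0.2297
2 0.8560 -0.7793 -2.2604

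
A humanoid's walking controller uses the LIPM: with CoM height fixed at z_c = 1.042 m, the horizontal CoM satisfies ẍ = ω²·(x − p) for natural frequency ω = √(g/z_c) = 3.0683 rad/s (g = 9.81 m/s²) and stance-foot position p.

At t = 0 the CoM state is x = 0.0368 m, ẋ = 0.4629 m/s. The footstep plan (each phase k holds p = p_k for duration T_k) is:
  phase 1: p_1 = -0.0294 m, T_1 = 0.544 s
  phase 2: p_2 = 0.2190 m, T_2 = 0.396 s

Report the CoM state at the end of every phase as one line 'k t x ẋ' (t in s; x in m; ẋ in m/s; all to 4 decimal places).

phase 1: p=-0.0294, T=0.544, ωT=1.669155, cosh=2.748044, sinh=2.559638; start (x,ẋ)=(0.036800, 0.462900) → end (x,ẋ)=(0.538681, 1.791987)
phase 2: p=0.2190, T=0.396, ωT=1.215047, cosh=1.833574, sinh=1.536878; start (x,ẋ)=(0.538681, 1.791987) → end (x,ẋ)=(1.702746, 4.793229)

1 0.5440 0.5387 1.7920
2 0.9400 1.7027 4.7932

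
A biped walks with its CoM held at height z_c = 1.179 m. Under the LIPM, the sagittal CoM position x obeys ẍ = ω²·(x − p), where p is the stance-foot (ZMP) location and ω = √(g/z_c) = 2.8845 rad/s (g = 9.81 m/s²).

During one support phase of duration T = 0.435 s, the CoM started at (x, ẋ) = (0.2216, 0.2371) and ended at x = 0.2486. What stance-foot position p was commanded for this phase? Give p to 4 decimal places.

p = 0.3392

ωT = 2.8845·0.435 = 1.254757; cosh(ωT) = 1.896066, sinh(ωT) = 1.610921
x(T) = p + (x₀−p)·cosh(ωT) + (ẋ₀/ω)·sinh(ωT) ⇒ p·(1 − cosh) = x(T) − x₀·cosh − (ẋ₀/ω)·sinh
numerator   = 0.2486 − (0.2216)·1.896066 − (0.2371/2.8845)·1.610921 = -0.303983
denominator = 1 − 1.896066 = -0.896066
p = -0.303983 / -0.896066 = 0.3392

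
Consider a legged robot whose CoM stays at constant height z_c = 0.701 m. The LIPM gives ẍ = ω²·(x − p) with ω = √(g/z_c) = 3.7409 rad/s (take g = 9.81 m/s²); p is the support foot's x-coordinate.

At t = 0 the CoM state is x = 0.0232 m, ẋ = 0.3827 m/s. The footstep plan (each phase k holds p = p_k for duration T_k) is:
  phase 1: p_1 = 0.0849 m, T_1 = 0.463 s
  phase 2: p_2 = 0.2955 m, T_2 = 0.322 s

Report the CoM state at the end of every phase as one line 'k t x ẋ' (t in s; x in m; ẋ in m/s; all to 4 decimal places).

phase 1: p=0.0849, T=0.463, ωT=1.732037, cosh=2.914539, sinh=2.737615; start (x,ẋ)=(0.023200, 0.382700) → end (x,ẋ)=(0.185135, 0.483515)
phase 2: p=0.2955, T=0.322, ωT=1.204570, cosh=1.817572, sinh=1.517751; start (x,ẋ)=(0.185135, 0.483515) → end (x,ẋ)=(0.291075, 0.252200)

1 0.4630 0.1851 0.4835
2 0.7850 0.2911 0.2522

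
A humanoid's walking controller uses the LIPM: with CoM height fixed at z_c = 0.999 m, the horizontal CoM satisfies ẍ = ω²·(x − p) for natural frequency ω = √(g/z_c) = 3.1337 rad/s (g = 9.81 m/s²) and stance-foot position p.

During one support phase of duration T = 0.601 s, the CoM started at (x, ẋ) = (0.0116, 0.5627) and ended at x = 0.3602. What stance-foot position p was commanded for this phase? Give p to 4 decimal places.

p = 0.1081

ωT = 3.1337·0.601 = 1.883354; cosh(ωT) = 3.363800, sinh(ωT) = 3.211721
x(T) = p + (x₀−p)·cosh(ωT) + (ẋ₀/ω)·sinh(ωT) ⇒ p·(1 − cosh) = x(T) − x₀·cosh − (ẋ₀/ω)·sinh
numerator   = 0.3602 − (0.0116)·3.363800 − (0.5627/3.1337)·3.211721 = -0.255530
denominator = 1 − 3.363800 = -2.363800
p = -0.255530 / -2.363800 = 0.1081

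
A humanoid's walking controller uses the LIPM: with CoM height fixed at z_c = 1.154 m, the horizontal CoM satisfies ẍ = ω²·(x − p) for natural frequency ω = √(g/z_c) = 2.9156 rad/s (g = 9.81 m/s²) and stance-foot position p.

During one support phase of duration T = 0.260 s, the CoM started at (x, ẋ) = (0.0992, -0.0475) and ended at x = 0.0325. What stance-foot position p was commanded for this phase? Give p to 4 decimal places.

ωT = 2.9156·0.260 = 0.758056; cosh(ωT) = 1.301350, sinh(ωT) = 0.832773
x(T) = p + (x₀−p)·cosh(ωT) + (ẋ₀/ω)·sinh(ωT) ⇒ p·(1 − cosh) = x(T) − x₀·cosh − (ẋ₀/ω)·sinh
numerator   = 0.0325 − (0.0992)·1.301350 − (-0.0475/2.9156)·0.832773 = -0.083027
denominator = 1 − 1.301350 = -0.301350
p = -0.083027 / -0.301350 = 0.2755

p = 0.2755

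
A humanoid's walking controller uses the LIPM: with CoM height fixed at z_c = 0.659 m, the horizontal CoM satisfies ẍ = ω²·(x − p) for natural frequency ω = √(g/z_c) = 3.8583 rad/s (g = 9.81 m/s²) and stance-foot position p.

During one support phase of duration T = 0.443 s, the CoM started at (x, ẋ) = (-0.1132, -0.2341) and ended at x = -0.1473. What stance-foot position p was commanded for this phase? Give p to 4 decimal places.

ωT = 3.8583·0.443 = 1.709227; cosh(ωT) = 2.852847, sinh(ωT) = 2.671842
x(T) = p + (x₀−p)·cosh(ωT) + (ẋ₀/ω)·sinh(ωT) ⇒ p·(1 − cosh) = x(T) − x₀·cosh − (ẋ₀/ω)·sinh
numerator   = -0.1473 − (-0.1132)·2.852847 − (-0.2341/3.8583)·2.671842 = 0.337755
denominator = 1 − 2.852847 = -1.852847
p = 0.337755 / -1.852847 = -0.1823

p = -0.1823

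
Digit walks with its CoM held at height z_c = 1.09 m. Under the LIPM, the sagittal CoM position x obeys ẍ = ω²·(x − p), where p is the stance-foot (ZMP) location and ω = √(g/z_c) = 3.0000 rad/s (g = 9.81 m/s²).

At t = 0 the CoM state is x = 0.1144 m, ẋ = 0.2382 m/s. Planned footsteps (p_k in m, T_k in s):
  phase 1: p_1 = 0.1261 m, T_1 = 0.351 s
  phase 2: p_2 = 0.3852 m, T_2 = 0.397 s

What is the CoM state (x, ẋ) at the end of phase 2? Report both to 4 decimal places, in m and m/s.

x = 0.2340, ẋ = -0.1885

phase 1: p=0.1261, T=0.351, ωT=1.053000, cosh=1.607563, sinh=1.258674; start (x,ẋ)=(0.114400, 0.238200) → end (x,ẋ)=(0.207230, 0.338742)
phase 2: p=0.3852, T=0.397, ωT=1.191000, cosh=1.797144, sinh=1.493226; start (x,ẋ)=(0.207230, 0.338742) → end (x,ẋ)=(0.233969, -0.188479)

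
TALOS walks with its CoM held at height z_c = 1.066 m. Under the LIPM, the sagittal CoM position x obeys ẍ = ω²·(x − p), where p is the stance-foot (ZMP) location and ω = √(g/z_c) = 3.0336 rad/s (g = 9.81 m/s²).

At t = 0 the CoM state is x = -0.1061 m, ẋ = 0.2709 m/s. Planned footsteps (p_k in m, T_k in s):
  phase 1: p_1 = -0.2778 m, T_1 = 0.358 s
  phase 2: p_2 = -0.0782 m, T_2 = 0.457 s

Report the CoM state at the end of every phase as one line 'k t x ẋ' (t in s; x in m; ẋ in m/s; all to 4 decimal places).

phase 1: p=-0.2778, T=0.358, ωT=1.086029, cosh=1.650020, sinh=1.312466; start (x,ẋ)=(-0.106100, 0.270900) → end (x,ẋ)=(0.122711, 1.130613)
phase 2: p=-0.0782, T=0.457, ωT=1.386355, cosh=2.125114, sinh=1.875129; start (x,ẋ)=(0.122711, 1.130613) → end (x,ẋ)=(1.047615, 3.545546)

1 0.3580 0.1227 1.1306
2 0.8150 1.0476 3.5455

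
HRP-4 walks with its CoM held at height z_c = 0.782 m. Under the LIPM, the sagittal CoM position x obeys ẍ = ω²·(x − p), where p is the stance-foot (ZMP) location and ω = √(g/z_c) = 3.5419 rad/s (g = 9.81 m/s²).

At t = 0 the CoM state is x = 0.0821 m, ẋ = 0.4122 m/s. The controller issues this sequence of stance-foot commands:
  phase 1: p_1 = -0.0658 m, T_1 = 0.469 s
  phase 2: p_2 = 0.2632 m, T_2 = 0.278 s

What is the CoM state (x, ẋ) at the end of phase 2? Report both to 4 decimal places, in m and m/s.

phase 1: p=-0.0658, T=0.469, ωT=1.661151, cosh=2.727644, sinh=2.537724; start (x,ẋ)=(0.082100, 0.412200) → end (x,ẋ)=(0.632954, 2.453714)
phase 2: p=0.2632, T=0.278, ωT=0.984648, cosh=1.525220, sinh=1.151650; start (x,ẋ)=(0.632954, 2.453714) → end (x,ẋ)=(1.624983, 5.250693)

x = 1.6250, ẋ = 5.2507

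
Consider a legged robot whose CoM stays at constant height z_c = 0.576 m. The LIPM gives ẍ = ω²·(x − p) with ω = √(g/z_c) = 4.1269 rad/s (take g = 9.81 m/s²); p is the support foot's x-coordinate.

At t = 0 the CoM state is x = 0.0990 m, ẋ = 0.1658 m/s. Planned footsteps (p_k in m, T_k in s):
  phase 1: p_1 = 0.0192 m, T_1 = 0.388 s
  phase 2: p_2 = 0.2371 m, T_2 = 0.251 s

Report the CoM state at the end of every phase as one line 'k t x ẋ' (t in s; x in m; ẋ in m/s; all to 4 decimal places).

phase 1: p=0.0192, T=0.388, ωT=1.601237, cosh=2.580405, sinh=2.378759; start (x,ẋ)=(0.099000, 0.165800) → end (x,ẋ)=(0.320684, 1.211220)
phase 2: p=0.2371, T=0.251, ωT=1.035852, cosh=1.586215, sinh=1.231291; start (x,ẋ)=(0.320684, 1.211220) → end (x,ẋ)=(0.731058, 2.345980)

1 0.3880 0.3207 1.2112
2 0.6390 0.7311 2.3460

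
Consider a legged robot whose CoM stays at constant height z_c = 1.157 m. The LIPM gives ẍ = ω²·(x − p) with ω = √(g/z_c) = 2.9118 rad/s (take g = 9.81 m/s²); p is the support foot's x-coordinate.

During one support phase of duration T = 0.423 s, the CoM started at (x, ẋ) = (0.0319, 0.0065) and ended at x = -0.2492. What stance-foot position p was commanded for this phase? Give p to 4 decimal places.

p = 0.3631

ωT = 2.9118·0.423 = 1.231691; cosh(ωT) = 1.859410, sinh(ωT) = 1.567611
x(T) = p + (x₀−p)·cosh(ωT) + (ẋ₀/ω)·sinh(ωT) ⇒ p·(1 − cosh) = x(T) − x₀·cosh − (ẋ₀/ω)·sinh
numerator   = -0.2492 − (0.0319)·1.859410 − (0.0065/2.9118)·1.567611 = -0.312015
denominator = 1 − 1.859410 = -0.859410
p = -0.312015 / -0.859410 = 0.3631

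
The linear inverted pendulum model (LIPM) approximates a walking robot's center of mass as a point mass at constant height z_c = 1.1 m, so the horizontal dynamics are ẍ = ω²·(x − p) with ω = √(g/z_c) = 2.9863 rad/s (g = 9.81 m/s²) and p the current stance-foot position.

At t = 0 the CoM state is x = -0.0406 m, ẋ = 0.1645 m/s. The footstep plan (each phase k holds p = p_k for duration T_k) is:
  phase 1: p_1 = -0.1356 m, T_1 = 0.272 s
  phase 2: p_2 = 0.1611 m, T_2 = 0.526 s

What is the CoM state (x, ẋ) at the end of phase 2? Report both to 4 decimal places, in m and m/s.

x = 0.2318, ẋ = 0.3843

phase 1: p=-0.1356, T=0.272, ωT=0.812274, cosh=1.348436, sinh=0.904588; start (x,ẋ)=(-0.040600, 0.164500) → end (x,ẋ)=(0.042331, 0.478448)
phase 2: p=0.1611, T=0.526, ωT=1.570794, cosh=2.509173, sinh=2.301293; start (x,ẋ)=(0.042331, 0.478448) → end (x,ẋ)=(0.231787, 0.384284)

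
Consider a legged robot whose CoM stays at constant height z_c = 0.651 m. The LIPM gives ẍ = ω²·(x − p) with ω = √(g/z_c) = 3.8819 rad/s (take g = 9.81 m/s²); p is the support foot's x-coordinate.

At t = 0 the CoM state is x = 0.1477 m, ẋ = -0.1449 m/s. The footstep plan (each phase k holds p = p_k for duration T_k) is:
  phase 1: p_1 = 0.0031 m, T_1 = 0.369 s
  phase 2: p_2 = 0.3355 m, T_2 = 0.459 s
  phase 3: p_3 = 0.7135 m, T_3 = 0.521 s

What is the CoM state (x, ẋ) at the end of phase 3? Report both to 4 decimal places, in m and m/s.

phase 1: p=0.0031, T=0.369, ωT=1.432421, cosh=2.213779, sinh=1.975049; start (x,ẋ)=(0.147700, -0.144900) → end (x,ẋ)=(0.249490, 0.787863)
phase 2: p=0.3355, T=0.459, ωT=1.781792, cosh=3.054415, sinh=2.886078; start (x,ẋ)=(0.249490, 0.787863) → end (x,ẋ)=(0.658542, 1.442847)
phase 3: p=0.7135, T=0.521, ωT=2.022470, cosh=3.844648, sinh=3.712319; start (x,ẋ)=(0.658542, 1.442847) → end (x,ẋ)=(1.882023, 4.755248)

x = 1.8820, ẋ = 4.7552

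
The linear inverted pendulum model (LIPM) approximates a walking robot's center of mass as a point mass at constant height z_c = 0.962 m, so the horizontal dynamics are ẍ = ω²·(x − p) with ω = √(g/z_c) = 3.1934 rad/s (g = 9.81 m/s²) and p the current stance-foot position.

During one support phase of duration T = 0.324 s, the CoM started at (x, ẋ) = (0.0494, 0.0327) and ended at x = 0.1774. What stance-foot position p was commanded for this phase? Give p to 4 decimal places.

ωT = 3.1934·0.324 = 1.034662; cosh(ωT) = 1.584750, sinh(ωT) = 1.229404
x(T) = p + (x₀−p)·cosh(ωT) + (ẋ₀/ω)·sinh(ωT) ⇒ p·(1 − cosh) = x(T) − x₀·cosh − (ẋ₀/ω)·sinh
numerator   = 0.1774 − (0.0494)·1.584750 − (0.0327/3.1934)·1.229404 = 0.086524
denominator = 1 − 1.584750 = -0.584750
p = 0.086524 / -0.584750 = -0.1480

p = -0.1480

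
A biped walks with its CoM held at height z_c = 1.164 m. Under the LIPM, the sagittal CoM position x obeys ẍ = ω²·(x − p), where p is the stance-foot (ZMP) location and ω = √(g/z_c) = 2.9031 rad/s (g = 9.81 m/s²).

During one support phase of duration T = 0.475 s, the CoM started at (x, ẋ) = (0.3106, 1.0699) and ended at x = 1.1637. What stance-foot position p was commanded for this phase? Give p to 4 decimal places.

ωT = 2.9031·0.475 = 1.378972; cosh(ωT) = 2.111328, sinh(ωT) = 1.859491
x(T) = p + (x₀−p)·cosh(ωT) + (ẋ₀/ω)·sinh(ωT) ⇒ p·(1 − cosh) = x(T) − x₀·cosh − (ẋ₀/ω)·sinh
numerator   = 1.1637 − (0.3106)·2.111328 − (1.0699/2.9031)·1.859491 = -0.177370
denominator = 1 − 2.111328 = -1.111328
p = -0.177370 / -1.111328 = 0.1596

p = 0.1596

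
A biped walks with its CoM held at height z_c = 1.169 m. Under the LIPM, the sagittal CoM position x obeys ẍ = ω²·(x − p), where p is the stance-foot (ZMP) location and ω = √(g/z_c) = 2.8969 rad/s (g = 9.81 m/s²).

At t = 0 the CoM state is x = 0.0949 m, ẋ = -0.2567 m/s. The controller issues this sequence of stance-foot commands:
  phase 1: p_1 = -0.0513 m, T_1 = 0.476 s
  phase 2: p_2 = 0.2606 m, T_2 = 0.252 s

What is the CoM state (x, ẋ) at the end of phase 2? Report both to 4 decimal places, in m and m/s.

phase 1: p=-0.0513, T=0.476, ωT=1.378924, cosh=2.111239, sinh=1.859390; start (x,ẋ)=(0.094900, -0.256700) → end (x,ẋ)=(0.092599, 0.245546)
phase 2: p=0.2606, T=0.252, ωT=0.730019, cosh=1.278510, sinh=0.796610; start (x,ẋ)=(0.092599, 0.245546) → end (x,ẋ)=(0.113331, -0.073763)

x = 0.1133, ẋ = -0.0738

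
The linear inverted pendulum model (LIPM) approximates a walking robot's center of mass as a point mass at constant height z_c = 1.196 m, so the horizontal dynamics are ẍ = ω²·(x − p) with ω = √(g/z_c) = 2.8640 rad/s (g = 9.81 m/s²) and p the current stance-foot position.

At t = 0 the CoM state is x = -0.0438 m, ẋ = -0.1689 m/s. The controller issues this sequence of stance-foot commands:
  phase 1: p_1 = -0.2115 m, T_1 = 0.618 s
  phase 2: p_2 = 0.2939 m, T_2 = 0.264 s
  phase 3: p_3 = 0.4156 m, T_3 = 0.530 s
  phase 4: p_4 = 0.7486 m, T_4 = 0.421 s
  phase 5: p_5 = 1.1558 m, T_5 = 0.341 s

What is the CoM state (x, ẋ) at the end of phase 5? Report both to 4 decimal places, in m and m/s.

phase 1: p=-0.2115, T=0.618, ωT=1.769952, cosh=3.020456, sinh=2.850115; start (x,ẋ)=(-0.043800, -0.168900) → end (x,ẋ)=(0.126949, 0.858735)
phase 2: p=0.2939, T=0.264, ωT=0.756096, cosh=1.299720, sinh=0.830224; start (x,ẋ)=(0.126949, 0.858735) → end (x,ẋ)=(0.325843, 0.719146)
phase 3: p=0.4156, T=0.530, ωT=1.517920, cosh=2.390946, sinh=2.171779; start (x,ẋ)=(0.325843, 0.719146) → end (x,ẋ)=(0.746327, 1.161155)
phase 4: p=0.7486, T=0.421, ωT=1.205744, cosh=1.819356, sinh=1.519887; start (x,ẋ)=(0.746327, 1.161155) → end (x,ẋ)=(1.360674, 2.102659)
phase 5: p=1.1558, T=0.341, ωT=0.976624, cosh=1.516028, sinh=1.139448; start (x,ẋ)=(1.360674, 2.102659) → end (x,ẋ)=(2.302942, 3.856272)

x = 2.3029, ẋ = 3.8563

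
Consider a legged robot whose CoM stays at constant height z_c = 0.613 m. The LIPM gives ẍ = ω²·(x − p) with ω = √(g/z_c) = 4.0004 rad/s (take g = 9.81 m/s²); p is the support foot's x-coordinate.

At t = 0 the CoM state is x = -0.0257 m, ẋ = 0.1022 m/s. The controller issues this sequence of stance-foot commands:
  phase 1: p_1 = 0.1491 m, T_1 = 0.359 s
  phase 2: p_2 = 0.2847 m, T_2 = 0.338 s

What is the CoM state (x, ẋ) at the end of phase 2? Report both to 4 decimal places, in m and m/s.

phase 1: p=0.1491, T=0.359, ωT=1.436144, cosh=2.221147, sinh=1.983304; start (x,ẋ)=(-0.025700, 0.102200) → end (x,ẋ)=(-0.188488, -1.159863)
phase 2: p=0.2847, T=0.338, ωT=1.352135, cosh=2.062179, sinh=1.803492; start (x,ẋ)=(-0.188488, -1.159863) → end (x,ẋ)=(-1.213997, -5.805751)

x = -1.2140, ẋ = -5.8058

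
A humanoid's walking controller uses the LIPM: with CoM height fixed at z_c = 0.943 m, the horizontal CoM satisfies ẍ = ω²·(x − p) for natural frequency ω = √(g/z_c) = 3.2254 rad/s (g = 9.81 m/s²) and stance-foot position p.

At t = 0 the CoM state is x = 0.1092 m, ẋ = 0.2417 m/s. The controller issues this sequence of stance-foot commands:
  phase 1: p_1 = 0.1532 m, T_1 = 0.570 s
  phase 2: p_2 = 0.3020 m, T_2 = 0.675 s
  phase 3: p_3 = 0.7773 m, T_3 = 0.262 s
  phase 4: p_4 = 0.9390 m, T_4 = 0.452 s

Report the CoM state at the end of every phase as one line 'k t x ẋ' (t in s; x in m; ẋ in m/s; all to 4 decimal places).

1 0.5700 0.2410 0.3442
2 1.2450 0.4940 0.6807
3 1.5070 0.5871 0.0713
4 1.9590 0.1869 -2.1451

phase 1: p=0.1532, T=0.570, ωT=1.838478, cosh=3.223011, sinh=3.063951; start (x,ẋ)=(0.109200, 0.241700) → end (x,ẋ)=(0.240989, 0.344173)
phase 2: p=0.3020, T=0.675, ωT=2.177145, cosh=4.467225, sinh=4.353861; start (x,ẋ)=(0.240989, 0.344173) → end (x,ẋ)=(0.494039, 0.680727)
phase 3: p=0.7773, T=0.262, ωT=0.845055, cosh=1.378820, sinh=0.949286; start (x,ẋ)=(0.494039, 0.680727) → end (x,ẋ)=(0.587082, 0.071302)
phase 4: p=0.9390, T=0.452, ωT=1.457881, cosh=2.264786, sinh=2.032058; start (x,ẋ)=(0.587082, 0.071302) → end (x,ẋ)=(0.186903, -2.145055)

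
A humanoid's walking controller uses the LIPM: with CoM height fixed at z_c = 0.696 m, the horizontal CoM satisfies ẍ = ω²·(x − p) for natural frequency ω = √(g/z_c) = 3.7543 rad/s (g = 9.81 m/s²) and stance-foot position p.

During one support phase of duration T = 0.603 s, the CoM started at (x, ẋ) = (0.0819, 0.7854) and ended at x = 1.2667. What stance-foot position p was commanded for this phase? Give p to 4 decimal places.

ωT = 3.7543·0.603 = 2.263843; cosh(ωT) = 4.861969, sinh(ωT) = 4.758018
x(T) = p + (x₀−p)·cosh(ωT) + (ẋ₀/ω)·sinh(ωT) ⇒ p·(1 − cosh) = x(T) − x₀·cosh − (ẋ₀/ω)·sinh
numerator   = 1.2667 − (0.0819)·4.861969 − (0.7854/3.7543)·4.758018 = -0.126873
denominator = 1 − 4.861969 = -3.861969
p = -0.126873 / -3.861969 = 0.0329

p = 0.0329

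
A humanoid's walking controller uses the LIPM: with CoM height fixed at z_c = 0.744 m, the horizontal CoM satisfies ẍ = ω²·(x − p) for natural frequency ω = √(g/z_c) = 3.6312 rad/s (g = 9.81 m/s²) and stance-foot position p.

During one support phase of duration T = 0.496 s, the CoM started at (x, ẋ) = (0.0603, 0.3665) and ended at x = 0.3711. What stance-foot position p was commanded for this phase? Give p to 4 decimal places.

ωT = 3.6312·0.496 = 1.801075; cosh(ωT) = 3.110638, sinh(ωT) = 2.945517
x(T) = p + (x₀−p)·cosh(ωT) + (ẋ₀/ω)·sinh(ωT) ⇒ p·(1 − cosh) = x(T) − x₀·cosh − (ẋ₀/ω)·sinh
numerator   = 0.3711 − (0.0603)·3.110638 − (0.3665/3.6312)·2.945517 = -0.113765
denominator = 1 − 3.110638 = -2.110638
p = -0.113765 / -2.110638 = 0.0539

p = 0.0539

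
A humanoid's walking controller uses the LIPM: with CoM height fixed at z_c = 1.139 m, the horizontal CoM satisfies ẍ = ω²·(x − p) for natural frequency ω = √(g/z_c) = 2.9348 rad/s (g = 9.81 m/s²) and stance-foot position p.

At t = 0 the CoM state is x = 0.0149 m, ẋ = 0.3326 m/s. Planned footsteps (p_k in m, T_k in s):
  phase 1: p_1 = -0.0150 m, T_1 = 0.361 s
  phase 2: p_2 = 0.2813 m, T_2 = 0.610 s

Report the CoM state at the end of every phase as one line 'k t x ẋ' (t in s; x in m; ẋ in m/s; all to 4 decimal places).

phase 1: p=-0.0150, T=0.361, ωT=1.059463, cosh=1.615731, sinh=1.269089; start (x,ẋ)=(0.014900, 0.332600) → end (x,ẋ)=(0.177136, 0.648756)
phase 2: p=0.2813, T=0.610, ωT=1.790228, cosh=3.078870, sinh=2.911948; start (x,ẋ)=(0.177136, 0.648756) → end (x,ẋ)=(0.604296, 1.107249)

1 0.3610 0.1771 0.6488
2 0.9710 0.6043 1.1072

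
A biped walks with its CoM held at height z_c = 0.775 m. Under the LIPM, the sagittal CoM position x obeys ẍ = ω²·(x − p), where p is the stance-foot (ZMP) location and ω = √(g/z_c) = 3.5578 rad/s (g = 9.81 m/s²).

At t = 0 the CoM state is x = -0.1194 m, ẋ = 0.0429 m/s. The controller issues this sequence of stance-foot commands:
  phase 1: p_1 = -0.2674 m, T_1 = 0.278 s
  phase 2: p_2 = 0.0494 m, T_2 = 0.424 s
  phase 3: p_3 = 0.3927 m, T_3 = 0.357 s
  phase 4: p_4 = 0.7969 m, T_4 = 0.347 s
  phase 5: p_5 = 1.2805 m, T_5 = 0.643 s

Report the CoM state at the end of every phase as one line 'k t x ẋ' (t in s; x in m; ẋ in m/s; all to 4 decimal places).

phase 1: p=-0.2674, T=0.278, ωT=0.989068, cosh=1.530326, sinh=1.158403; start (x,ẋ)=(-0.119400, 0.042900) → end (x,ẋ)=(-0.026944, 0.675613)
phase 2: p=0.0494, T=0.424, ωT=1.508507, cosh=2.370609, sinh=2.149369; start (x,ẋ)=(-0.026944, 0.675613) → end (x,ẋ)=(0.276576, 1.017812)
phase 3: p=0.3927, T=0.357, ωT=1.270135, cosh=1.921063, sinh=1.640269; start (x,ẋ)=(0.276576, 1.017812) → end (x,ẋ)=(0.638865, 1.277610)
phase 4: p=0.7969, T=0.347, ωT=1.234557, cosh=1.863909, sinh=1.572945; start (x,ẋ)=(0.638865, 1.277610) → end (x,ẋ)=(1.067184, 1.496950)
phase 5: p=1.2805, T=0.643, ωT=2.287665, cosh=4.976707, sinh=4.875204; start (x,ẋ)=(1.067184, 1.496950) → end (x,ẋ)=(2.270137, 3.749911)

1 0.2780 -0.0269 0.6756
2 0.7020 0.2766 1.0178
3 1.0590 0.6389 1.2776
4 1.4060 1.0672 1.4970
5 2.0490 2.2701 3.7499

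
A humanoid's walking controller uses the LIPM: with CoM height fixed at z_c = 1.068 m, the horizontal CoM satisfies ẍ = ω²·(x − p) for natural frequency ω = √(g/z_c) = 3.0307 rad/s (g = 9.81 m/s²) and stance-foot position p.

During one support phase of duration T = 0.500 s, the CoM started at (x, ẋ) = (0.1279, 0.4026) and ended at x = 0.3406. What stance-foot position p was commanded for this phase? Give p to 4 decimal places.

p = 0.1820

ωT = 3.0307·0.500 = 1.515350; cosh(ωT) = 2.385372, sinh(ωT) = 2.165641
x(T) = p + (x₀−p)·cosh(ωT) + (ẋ₀/ω)·sinh(ωT) ⇒ p·(1 − cosh) = x(T) − x₀·cosh − (ẋ₀/ω)·sinh
numerator   = 0.3406 − (0.1279)·2.385372 − (0.4026/3.0307)·2.165641 = -0.252174
denominator = 1 − 2.385372 = -1.385372
p = -0.252174 / -1.385372 = 0.1820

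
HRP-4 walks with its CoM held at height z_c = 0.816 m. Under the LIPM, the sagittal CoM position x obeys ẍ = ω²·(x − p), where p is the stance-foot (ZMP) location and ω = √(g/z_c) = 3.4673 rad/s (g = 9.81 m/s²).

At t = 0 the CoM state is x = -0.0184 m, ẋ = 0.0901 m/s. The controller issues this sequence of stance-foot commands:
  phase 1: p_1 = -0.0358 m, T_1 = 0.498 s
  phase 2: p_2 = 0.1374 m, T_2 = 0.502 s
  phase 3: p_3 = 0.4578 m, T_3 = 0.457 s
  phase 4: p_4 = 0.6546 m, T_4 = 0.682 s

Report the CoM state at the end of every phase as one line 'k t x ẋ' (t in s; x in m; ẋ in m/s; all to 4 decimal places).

1 0.4980 0.0854 0.4255
2 1.0000 0.3237 0.7521
3 1.4570 0.6236 0.8245
4 2.1390 1.7423 3.8590

phase 1: p=-0.0358, T=0.498, ωT=1.726715, cosh=2.900012, sinh=2.722145; start (x,ẋ)=(-0.018400, 0.090100) → end (x,ẋ)=(0.085397, 0.425521)
phase 2: p=0.1374, T=0.502, ωT=1.740585, cosh=2.938046, sinh=2.762629; start (x,ẋ)=(0.085397, 0.425521) → end (x,ẋ)=(0.323653, 0.752069)
phase 3: p=0.4578, T=0.457, ωT=1.584556, cosh=2.541082, sinh=2.336044; start (x,ẋ)=(0.323653, 0.752069) → end (x,ẋ)=(0.623618, 0.824513)
phase 4: p=0.6546, T=0.682, ωT=2.364699, cosh=5.367404, sinh=5.273427; start (x,ẋ)=(0.623618, 0.824513) → end (x,ẋ)=(1.742311, 3.859000)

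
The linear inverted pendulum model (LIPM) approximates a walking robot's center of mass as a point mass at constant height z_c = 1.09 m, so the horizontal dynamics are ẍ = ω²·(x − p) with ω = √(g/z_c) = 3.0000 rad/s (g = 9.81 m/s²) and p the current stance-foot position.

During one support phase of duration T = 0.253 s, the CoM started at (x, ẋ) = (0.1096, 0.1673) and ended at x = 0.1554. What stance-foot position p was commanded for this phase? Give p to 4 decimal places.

ωT = 3.0000·0.253 = 0.759000; cosh(ωT) = 1.302137, sinh(ωT) = 0.834002
x(T) = p + (x₀−p)·cosh(ωT) + (ẋ₀/ω)·sinh(ωT) ⇒ p·(1 − cosh) = x(T) − x₀·cosh − (ẋ₀/ω)·sinh
numerator   = 0.1554 − (0.1096)·1.302137 − (0.1673/3.0000)·0.834002 = -0.033824
denominator = 1 − 1.302137 = -0.302137
p = -0.033824 / -0.302137 = 0.1119

p = 0.1119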